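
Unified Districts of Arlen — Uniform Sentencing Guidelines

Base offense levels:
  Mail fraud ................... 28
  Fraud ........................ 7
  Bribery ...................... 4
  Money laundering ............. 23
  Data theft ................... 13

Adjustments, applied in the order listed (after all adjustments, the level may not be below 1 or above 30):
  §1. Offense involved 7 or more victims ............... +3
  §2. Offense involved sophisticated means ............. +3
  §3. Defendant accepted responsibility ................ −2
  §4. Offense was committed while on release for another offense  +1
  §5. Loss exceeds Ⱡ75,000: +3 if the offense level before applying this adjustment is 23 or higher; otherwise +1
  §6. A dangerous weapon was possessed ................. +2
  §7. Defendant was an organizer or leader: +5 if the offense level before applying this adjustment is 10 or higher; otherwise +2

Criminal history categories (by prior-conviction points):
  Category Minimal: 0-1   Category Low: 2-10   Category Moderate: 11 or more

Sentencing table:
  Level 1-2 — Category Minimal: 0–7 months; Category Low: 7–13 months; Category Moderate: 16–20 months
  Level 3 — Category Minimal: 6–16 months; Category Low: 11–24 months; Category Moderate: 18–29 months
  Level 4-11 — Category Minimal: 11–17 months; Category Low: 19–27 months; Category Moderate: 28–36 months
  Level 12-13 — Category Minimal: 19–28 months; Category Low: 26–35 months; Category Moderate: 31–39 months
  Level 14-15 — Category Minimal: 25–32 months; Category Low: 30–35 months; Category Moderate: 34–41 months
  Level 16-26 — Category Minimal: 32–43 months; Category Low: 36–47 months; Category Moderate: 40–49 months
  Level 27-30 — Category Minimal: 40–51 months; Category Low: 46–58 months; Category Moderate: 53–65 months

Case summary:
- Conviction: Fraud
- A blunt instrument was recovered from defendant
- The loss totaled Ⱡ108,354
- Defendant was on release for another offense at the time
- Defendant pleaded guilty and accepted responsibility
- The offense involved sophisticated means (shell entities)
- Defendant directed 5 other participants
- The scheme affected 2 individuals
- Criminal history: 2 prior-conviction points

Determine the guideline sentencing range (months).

Base offense level for fraud: 7.
§2 applies: 7 + 3 = 10.
§3 applies: 10 − 2 = 8.
§4 applies: 8 + 1 = 9.
§5 applies (level before this adjustment is 9 < 23, so +1): 9 + 1 = 10.
§6 applies: 10 + 2 = 12.
§7 applies (level before this adjustment is 12 ≥ 10, so +5): 12 + 5 = 17.
Final offense level: 17.
Criminal history: 2 prior points → Category Low (2-10).
Level 17 falls in the 16-26 band.
Grid: Level 16-26 × Category Low = 36-47 months.

36-47 months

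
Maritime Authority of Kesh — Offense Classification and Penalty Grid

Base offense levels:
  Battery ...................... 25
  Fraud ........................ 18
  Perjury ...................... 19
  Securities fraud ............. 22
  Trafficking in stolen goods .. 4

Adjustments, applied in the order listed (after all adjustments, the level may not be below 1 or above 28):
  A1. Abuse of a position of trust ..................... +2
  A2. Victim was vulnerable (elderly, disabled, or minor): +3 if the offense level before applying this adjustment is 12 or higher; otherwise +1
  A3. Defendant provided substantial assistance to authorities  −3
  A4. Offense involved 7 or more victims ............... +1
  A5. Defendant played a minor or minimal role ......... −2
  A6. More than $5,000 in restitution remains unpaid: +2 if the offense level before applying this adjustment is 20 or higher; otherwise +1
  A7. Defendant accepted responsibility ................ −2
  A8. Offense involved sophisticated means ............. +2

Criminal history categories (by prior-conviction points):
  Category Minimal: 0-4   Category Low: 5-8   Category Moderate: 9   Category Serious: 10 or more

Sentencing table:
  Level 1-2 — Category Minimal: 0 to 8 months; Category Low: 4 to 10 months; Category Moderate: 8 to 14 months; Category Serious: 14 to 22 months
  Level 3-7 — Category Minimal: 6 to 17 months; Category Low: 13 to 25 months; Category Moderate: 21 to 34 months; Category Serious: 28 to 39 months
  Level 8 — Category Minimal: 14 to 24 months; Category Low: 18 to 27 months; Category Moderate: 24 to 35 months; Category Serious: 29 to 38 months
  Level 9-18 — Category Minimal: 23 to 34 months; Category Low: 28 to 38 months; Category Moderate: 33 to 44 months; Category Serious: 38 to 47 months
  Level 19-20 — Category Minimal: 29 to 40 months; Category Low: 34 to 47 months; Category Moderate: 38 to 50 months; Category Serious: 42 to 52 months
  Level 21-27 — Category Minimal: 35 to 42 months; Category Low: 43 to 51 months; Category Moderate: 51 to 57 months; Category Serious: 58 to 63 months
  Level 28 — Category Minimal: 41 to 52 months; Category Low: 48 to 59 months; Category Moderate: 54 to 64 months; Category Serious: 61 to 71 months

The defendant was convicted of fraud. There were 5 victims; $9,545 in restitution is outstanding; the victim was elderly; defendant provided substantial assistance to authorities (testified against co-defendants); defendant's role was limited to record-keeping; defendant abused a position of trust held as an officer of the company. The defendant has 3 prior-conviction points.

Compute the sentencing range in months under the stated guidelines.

29-40 months

Base offense level for fraud: 18.
A1 applies: 18 + 2 = 20.
A2 applies (level before this adjustment is 20 ≥ 12, so +3): 20 + 3 = 23.
A3 applies: 23 − 3 = 20.
A4 does not apply.
A5 applies: 20 − 2 = 18.
A6 applies (level before this adjustment is 18 < 20, so +1): 18 + 1 = 19.
A7 does not apply.
Final offense level: 19.
Criminal history: 3 prior points → Category Minimal (0-4).
Level 19 falls in the 19-20 band.
Grid: Level 19-20 × Category Minimal = 29-40 months.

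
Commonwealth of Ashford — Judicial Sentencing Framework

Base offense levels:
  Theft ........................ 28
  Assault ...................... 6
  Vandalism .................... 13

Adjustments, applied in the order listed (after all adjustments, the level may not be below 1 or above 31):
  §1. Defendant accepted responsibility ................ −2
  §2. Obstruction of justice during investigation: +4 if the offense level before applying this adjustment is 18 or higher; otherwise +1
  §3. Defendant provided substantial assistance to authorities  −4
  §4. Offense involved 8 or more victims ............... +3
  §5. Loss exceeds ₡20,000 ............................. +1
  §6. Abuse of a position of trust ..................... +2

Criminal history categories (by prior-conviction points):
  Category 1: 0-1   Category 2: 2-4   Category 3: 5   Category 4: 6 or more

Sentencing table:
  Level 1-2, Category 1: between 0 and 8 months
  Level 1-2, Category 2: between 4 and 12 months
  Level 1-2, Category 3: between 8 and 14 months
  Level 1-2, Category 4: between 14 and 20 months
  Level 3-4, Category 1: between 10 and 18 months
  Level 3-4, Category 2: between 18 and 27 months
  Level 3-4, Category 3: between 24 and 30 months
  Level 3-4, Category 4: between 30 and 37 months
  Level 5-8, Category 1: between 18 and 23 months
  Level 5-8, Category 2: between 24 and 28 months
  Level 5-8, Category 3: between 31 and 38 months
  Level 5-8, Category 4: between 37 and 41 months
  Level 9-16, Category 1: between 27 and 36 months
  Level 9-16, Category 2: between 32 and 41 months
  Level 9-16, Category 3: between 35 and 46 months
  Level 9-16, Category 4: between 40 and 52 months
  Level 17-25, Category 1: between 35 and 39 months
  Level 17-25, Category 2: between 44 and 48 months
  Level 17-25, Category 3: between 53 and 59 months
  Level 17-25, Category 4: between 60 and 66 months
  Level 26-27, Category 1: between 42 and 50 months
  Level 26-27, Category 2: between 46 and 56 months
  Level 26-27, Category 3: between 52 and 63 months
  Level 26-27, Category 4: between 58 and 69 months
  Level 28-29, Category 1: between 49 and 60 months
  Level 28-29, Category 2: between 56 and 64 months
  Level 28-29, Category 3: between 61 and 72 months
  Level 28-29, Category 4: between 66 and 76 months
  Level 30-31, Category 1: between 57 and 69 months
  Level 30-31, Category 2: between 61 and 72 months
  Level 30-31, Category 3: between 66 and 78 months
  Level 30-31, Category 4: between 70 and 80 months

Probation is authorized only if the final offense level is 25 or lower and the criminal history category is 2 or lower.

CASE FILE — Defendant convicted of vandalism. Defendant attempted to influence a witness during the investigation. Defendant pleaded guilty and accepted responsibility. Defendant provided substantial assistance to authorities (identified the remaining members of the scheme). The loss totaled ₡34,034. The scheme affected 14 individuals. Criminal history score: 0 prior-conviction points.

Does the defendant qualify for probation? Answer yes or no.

Base offense level for vandalism: 13.
§1 applies: 13 − 2 = 11.
§2 applies (level before this adjustment is 11 < 18, so +1): 11 + 1 = 12.
§3 applies: 12 − 4 = 8.
§4 applies: 8 + 3 = 11.
§5 applies: 11 + 1 = 12.
Final offense level: 12.
Criminal history: 0 prior points → Category 1 (0-1).
Level 12 falls in the 9-16 band.
Grid: Level 9-16 × Category 1 = 27-36 months.
Probation check: level 12 ≤ 25 and category 1 ≤ 2 → eligible.

Yes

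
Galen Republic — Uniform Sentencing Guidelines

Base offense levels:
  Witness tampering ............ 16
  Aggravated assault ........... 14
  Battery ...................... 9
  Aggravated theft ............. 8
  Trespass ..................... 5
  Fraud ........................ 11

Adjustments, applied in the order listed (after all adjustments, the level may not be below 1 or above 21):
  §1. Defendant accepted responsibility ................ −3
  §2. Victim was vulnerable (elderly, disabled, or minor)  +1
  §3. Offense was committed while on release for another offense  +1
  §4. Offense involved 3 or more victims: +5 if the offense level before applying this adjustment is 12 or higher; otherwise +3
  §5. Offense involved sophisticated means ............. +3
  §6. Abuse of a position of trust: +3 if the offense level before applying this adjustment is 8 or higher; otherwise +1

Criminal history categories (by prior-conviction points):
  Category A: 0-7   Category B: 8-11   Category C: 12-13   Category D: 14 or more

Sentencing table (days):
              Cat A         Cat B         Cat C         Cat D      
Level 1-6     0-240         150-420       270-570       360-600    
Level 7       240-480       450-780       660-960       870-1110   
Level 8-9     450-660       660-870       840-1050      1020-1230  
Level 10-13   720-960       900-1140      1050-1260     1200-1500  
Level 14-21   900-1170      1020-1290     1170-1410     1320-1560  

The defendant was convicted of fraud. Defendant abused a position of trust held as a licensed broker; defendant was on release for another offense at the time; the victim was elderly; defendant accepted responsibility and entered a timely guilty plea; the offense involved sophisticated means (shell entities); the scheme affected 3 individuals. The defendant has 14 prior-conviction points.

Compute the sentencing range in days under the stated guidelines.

Base offense level for fraud: 11.
§1 applies: 11 − 3 = 8.
§2 applies: 8 + 1 = 9.
§3 applies: 9 + 1 = 10.
§4 applies (level before this adjustment is 10 < 12, so +3): 10 + 3 = 13.
§5 applies: 13 + 3 = 16.
§6 applies (level before this adjustment is 16 ≥ 8, so +3): 16 + 3 = 19.
Final offense level: 19.
Criminal history: 14 prior points → Category D (14+).
Level 19 falls in the 14-21 band.
Grid: Level 14-21 × Category D = 1320-1560 days.

1320-1560 days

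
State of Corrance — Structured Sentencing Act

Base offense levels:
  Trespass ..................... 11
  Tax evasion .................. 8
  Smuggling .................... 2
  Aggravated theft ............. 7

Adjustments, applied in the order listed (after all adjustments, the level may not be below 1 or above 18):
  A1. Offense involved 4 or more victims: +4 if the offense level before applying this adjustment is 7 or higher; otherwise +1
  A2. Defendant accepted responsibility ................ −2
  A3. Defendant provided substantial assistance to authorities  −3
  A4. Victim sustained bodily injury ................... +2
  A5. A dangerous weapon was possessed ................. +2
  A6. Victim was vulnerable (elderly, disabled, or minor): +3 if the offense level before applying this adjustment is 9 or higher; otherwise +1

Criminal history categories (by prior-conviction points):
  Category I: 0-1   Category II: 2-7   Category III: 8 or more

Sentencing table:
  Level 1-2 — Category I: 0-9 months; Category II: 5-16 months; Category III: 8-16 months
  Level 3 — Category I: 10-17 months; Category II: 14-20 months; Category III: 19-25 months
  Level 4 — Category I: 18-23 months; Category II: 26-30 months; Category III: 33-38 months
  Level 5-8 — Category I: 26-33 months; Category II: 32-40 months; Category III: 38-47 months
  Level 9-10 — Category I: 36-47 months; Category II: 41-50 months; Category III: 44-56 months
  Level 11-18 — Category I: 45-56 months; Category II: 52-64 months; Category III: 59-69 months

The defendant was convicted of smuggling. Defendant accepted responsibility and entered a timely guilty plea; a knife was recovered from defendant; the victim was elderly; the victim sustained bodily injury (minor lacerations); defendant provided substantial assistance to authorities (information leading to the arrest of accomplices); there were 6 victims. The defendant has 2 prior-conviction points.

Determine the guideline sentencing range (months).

Base offense level for smuggling: 2.
A1 applies (level before this adjustment is 2 < 7, so +1): 2 + 1 = 3.
A2 applies: 3 − 2 = 1.
A3 applies: 1 − 3 = -2.
A4 applies: -2 + 2 = 0.
A5 applies: 0 + 2 = 2.
A6 applies (level before this adjustment is 2 < 9, so +1): 2 + 1 = 3.
Final offense level: 3.
Criminal history: 2 prior points → Category II (2-7).
Level 3 falls in the 3 band.
Grid: Level 3 × Category II = 14-20 months.

14-20 months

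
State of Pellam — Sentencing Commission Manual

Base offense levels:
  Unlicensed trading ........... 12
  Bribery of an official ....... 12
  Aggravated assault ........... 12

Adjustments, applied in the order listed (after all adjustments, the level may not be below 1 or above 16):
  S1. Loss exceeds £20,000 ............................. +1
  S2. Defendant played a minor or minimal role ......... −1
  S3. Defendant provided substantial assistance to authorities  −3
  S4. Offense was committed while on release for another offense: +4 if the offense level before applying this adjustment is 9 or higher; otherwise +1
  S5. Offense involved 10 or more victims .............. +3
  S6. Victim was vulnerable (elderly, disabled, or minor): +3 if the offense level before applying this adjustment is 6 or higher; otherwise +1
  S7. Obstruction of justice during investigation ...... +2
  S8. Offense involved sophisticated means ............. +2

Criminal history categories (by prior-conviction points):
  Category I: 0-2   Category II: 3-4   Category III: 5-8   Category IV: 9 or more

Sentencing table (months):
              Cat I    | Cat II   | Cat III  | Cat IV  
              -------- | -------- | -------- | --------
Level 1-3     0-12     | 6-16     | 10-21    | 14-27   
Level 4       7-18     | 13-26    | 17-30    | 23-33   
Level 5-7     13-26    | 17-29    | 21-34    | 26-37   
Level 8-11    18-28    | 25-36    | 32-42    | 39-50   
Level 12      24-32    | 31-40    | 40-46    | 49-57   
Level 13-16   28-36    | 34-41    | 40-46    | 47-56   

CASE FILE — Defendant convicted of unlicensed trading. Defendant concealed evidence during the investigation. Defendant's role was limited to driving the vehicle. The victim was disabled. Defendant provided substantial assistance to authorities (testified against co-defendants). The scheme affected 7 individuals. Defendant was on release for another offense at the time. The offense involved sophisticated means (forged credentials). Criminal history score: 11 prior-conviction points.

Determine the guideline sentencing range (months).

Base offense level for unlicensed trading: 12.
S2 applies: 12 − 1 = 11.
S3 applies: 11 − 3 = 8.
S4 applies (level before this adjustment is 8 < 9, so +1): 8 + 1 = 9.
S6 applies (level before this adjustment is 9 ≥ 6, so +3): 9 + 3 = 12.
S7 applies: 12 + 2 = 14.
S8 applies: 14 + 2 = 16.
Final offense level: 16.
Criminal history: 11 prior points → Category IV (9+).
Level 16 falls in the 13-16 band.
Grid: Level 13-16 × Category IV = 47-56 months.

47-56 months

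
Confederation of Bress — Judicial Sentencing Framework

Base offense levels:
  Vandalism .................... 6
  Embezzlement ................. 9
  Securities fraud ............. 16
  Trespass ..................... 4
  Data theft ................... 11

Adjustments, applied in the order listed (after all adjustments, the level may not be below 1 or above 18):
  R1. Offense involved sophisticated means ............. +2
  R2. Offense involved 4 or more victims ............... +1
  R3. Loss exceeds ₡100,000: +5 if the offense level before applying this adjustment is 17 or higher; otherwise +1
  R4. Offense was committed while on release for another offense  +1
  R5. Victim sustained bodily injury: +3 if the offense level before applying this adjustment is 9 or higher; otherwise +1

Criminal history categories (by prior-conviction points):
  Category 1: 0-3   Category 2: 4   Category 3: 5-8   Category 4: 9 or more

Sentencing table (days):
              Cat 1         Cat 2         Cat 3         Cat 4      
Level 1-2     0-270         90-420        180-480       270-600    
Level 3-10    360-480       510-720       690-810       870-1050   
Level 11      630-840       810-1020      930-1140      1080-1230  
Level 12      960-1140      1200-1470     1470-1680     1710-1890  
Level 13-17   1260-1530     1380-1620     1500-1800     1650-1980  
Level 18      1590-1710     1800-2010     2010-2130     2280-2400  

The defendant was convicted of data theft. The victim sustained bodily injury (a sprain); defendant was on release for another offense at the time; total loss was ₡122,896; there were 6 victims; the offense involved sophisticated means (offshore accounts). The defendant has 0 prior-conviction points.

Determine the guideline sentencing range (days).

1590-1710 days

Base offense level for data theft: 11.
R1 applies: 11 + 2 = 13.
R2 applies: 13 + 1 = 14.
R3 applies (level before this adjustment is 14 < 17, so +1): 14 + 1 = 15.
R4 applies: 15 + 1 = 16.
R5 applies (level before this adjustment is 16 ≥ 9, so +3): 16 + 3 = 19.
Level 19 exceeds the maximum of 18; capped at 18.
Final offense level: 18.
Criminal history: 0 prior points → Category 1 (0-3).
Level 18 falls in the 18 band.
Grid: Level 18 × Category 1 = 1590-1710 days.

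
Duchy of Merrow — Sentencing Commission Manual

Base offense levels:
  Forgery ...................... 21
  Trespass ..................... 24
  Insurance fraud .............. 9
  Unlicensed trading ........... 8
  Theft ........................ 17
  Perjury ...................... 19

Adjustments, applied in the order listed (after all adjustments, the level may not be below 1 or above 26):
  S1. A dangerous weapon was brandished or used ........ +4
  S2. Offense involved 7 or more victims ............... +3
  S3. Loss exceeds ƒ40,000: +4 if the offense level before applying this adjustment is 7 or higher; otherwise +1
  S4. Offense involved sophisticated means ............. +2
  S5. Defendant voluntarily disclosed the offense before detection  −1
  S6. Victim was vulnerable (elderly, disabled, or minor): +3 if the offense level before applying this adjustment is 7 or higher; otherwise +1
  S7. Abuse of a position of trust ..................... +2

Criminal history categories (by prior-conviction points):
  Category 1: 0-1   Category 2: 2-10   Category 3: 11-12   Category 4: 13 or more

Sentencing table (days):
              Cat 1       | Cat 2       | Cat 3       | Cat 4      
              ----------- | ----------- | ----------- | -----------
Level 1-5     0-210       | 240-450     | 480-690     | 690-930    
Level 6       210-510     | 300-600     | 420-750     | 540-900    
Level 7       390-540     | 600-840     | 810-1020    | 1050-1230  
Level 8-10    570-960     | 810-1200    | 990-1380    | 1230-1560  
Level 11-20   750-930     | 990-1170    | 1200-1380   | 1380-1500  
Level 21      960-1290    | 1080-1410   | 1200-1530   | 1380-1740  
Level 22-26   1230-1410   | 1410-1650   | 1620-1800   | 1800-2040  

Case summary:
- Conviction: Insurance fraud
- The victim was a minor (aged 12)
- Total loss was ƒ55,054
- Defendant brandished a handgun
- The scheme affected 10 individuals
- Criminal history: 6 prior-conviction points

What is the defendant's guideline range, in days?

Base offense level for insurance fraud: 9.
S1 applies: 9 + 4 = 13.
S2 applies: 13 + 3 = 16.
S3 applies (level before this adjustment is 16 ≥ 7, so +4): 16 + 4 = 20.
S5 does not apply.
S6 applies (level before this adjustment is 20 ≥ 7, so +3): 20 + 3 = 23.
S7 does not apply.
Final offense level: 23.
Criminal history: 6 prior points → Category 2 (2-10).
Level 23 falls in the 22-26 band.
Grid: Level 22-26 × Category 2 = 1410-1650 days.

1410-1650 days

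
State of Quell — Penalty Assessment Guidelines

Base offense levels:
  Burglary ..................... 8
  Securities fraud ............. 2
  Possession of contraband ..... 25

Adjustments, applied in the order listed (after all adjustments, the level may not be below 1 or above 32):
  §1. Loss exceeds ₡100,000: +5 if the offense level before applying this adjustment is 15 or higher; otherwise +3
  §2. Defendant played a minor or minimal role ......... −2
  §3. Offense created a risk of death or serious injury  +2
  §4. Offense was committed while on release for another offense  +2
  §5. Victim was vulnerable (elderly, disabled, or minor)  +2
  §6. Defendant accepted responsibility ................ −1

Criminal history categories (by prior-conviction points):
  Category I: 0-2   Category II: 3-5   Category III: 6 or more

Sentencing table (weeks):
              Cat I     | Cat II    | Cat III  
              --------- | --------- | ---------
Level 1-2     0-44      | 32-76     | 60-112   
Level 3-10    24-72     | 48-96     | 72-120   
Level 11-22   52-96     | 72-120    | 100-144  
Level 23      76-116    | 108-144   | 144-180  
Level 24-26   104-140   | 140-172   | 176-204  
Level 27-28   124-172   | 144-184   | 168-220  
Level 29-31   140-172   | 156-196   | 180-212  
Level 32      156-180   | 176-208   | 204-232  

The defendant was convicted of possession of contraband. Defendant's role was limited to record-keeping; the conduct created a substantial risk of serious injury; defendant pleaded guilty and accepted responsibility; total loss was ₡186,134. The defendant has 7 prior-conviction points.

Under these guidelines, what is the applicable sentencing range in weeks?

180-212 weeks

Base offense level for possession of contraband: 25.
§1 applies (level before this adjustment is 25 ≥ 15, so +5): 25 + 5 = 30.
§2 applies: 30 − 2 = 28.
§3 applies: 28 + 2 = 30.
§6 applies: 30 − 1 = 29.
Final offense level: 29.
Criminal history: 7 prior points → Category III (6+).
Level 29 falls in the 29-31 band.
Grid: Level 29-31 × Category III = 180-212 weeks.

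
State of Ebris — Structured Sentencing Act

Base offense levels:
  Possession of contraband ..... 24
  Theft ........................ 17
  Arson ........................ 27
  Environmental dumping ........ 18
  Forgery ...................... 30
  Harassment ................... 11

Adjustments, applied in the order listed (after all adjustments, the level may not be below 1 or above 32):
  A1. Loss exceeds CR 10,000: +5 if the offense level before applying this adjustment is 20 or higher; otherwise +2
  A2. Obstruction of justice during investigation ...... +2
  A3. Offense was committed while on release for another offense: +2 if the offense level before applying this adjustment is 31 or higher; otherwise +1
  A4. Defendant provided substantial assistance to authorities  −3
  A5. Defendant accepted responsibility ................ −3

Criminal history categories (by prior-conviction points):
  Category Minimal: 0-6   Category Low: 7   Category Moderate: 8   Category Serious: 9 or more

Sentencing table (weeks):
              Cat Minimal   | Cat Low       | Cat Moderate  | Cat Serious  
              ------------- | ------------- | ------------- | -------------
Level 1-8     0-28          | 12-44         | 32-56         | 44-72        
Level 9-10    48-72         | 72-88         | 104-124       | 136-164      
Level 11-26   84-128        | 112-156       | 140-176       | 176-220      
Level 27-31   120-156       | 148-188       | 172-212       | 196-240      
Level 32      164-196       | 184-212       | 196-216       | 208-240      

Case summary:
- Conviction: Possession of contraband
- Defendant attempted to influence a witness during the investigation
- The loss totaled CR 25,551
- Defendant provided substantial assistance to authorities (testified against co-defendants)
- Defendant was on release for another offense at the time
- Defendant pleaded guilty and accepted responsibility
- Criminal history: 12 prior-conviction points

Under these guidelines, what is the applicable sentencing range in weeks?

196-240 weeks

Base offense level for possession of contraband: 24.
A1 applies (level before this adjustment is 24 ≥ 20, so +5): 24 + 5 = 29.
A2 applies: 29 + 2 = 31.
A3 applies (level before this adjustment is 31 ≥ 31, so +2): 31 + 2 = 33.
A4 applies: 33 − 3 = 30.
A5 applies: 30 − 3 = 27.
Final offense level: 27.
Criminal history: 12 prior points → Category Serious (9+).
Level 27 falls in the 27-31 band.
Grid: Level 27-31 × Category Serious = 196-240 weeks.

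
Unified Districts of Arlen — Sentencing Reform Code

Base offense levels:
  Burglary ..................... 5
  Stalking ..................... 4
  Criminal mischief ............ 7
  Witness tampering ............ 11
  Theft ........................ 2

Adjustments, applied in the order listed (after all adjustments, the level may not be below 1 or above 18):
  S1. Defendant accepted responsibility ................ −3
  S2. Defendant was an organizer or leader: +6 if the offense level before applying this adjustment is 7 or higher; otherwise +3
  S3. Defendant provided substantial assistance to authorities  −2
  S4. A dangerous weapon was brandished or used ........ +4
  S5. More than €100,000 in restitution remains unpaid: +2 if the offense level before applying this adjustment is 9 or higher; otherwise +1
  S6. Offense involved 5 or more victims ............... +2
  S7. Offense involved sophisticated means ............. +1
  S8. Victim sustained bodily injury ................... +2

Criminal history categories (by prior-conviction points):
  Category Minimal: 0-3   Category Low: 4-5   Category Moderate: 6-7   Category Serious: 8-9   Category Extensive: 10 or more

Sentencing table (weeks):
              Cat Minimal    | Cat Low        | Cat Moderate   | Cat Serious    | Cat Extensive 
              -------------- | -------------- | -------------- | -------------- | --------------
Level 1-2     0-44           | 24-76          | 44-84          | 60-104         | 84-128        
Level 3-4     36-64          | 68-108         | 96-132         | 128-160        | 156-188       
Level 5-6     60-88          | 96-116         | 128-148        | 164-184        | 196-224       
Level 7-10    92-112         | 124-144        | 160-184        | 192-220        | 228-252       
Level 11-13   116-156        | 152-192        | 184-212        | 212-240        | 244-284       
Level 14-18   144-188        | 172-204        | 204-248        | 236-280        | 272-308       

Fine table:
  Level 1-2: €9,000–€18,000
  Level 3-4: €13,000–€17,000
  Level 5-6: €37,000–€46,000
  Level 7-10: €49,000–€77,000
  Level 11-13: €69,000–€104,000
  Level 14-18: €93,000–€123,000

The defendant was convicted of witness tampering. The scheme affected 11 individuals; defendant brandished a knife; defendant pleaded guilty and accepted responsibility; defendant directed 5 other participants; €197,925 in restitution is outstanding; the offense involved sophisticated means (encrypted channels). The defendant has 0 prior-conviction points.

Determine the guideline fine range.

Base offense level for witness tampering: 11.
S1 applies: 11 − 3 = 8.
S2 applies (level before this adjustment is 8 ≥ 7, so +6): 8 + 6 = 14.
S3 does not apply.
S4 applies: 14 + 4 = 18.
S5 applies (level before this adjustment is 18 ≥ 9, so +2): 18 + 2 = 20.
S6 applies: 20 + 2 = 22.
S7 applies: 22 + 1 = 23.
Level 23 exceeds the maximum of 18; capped at 18.
Final offense level: 18.
Level 18 falls in the 14-18 band.
Fine table: Level 14-18 → €93,000–€123,000.

€93,000–€123,000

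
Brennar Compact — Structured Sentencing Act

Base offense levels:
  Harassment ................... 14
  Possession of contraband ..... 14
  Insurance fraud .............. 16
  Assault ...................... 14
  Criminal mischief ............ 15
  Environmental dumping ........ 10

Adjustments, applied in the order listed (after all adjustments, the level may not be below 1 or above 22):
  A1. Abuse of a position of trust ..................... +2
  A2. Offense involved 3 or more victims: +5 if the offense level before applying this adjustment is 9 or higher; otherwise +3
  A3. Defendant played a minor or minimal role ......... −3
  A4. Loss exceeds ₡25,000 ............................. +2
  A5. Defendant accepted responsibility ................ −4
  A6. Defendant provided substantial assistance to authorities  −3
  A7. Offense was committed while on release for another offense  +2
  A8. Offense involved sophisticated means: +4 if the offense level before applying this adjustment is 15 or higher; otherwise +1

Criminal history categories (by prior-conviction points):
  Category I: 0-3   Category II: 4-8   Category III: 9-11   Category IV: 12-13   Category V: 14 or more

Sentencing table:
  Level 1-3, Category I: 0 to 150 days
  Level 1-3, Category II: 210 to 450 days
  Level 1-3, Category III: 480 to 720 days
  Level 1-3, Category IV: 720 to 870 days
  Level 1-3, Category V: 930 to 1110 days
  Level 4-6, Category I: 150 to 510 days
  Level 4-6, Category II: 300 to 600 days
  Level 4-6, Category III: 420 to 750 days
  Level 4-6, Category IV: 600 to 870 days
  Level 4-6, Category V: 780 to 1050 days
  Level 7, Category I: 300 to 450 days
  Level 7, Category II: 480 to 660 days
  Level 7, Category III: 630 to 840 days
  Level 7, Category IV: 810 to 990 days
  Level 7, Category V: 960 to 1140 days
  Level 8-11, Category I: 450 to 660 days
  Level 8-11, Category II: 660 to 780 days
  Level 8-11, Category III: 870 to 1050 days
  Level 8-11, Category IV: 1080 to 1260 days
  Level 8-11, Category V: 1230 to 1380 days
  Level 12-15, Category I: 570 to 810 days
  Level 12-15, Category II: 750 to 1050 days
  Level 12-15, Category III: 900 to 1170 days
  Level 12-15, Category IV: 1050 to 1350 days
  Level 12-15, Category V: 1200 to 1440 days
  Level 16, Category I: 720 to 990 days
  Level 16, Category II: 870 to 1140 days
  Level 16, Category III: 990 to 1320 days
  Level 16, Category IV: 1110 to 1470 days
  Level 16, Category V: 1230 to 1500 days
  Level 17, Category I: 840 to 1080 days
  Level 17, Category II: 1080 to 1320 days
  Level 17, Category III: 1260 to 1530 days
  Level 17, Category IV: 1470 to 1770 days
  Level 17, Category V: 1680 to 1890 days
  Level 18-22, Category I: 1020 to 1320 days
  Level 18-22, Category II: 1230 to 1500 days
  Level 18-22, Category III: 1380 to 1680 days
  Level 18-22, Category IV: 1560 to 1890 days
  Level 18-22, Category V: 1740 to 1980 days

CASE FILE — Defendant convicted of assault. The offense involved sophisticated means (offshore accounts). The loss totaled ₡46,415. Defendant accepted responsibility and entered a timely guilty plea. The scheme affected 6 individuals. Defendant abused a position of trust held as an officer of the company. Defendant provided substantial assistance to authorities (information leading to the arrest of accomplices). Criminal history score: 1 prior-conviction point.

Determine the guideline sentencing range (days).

Base offense level for assault: 14.
A1 applies: 14 + 2 = 16.
A2 applies (level before this adjustment is 16 ≥ 9, so +5): 16 + 5 = 21.
A3 does not apply.
A4 applies: 21 + 2 = 23.
A5 applies: 23 − 4 = 19.
A6 applies: 19 − 3 = 16.
A8 applies (level before this adjustment is 16 ≥ 15, so +4): 16 + 4 = 20.
Final offense level: 20.
Criminal history: 1 prior point → Category I (0-3).
Level 20 falls in the 18-22 band.
Grid: Level 18-22 × Category I = 1020-1320 days.

1020-1320 days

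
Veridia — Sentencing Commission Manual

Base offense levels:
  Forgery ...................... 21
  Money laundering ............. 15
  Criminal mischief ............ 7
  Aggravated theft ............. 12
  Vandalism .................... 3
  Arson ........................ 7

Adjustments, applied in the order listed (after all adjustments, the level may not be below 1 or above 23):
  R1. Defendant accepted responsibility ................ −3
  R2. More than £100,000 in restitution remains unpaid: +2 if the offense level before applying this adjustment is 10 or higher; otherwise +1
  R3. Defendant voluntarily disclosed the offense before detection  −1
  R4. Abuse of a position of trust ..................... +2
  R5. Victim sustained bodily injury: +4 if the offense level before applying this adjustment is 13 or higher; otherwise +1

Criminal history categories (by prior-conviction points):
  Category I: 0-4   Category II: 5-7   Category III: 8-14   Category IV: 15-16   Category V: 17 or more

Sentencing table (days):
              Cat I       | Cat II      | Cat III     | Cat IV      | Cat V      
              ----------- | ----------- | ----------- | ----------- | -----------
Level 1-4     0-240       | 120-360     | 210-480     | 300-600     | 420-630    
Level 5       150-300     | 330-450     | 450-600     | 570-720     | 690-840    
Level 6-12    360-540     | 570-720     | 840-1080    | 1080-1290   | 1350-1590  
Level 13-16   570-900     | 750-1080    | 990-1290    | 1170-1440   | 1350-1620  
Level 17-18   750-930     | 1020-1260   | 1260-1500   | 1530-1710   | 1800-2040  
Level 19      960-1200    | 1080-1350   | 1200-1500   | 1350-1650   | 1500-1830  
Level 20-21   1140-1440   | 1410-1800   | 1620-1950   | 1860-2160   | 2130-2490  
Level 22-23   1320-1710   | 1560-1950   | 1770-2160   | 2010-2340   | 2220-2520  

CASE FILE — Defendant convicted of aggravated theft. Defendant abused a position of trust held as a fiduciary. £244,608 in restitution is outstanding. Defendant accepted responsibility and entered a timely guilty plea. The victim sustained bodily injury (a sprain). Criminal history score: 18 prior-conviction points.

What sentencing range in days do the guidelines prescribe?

Base offense level for aggravated theft: 12.
R1 applies: 12 − 3 = 9.
R2 applies (level before this adjustment is 9 < 10, so +1): 9 + 1 = 10.
R3 does not apply.
R4 applies: 10 + 2 = 12.
R5 applies (level before this adjustment is 12 < 13, so +1): 12 + 1 = 13.
Final offense level: 13.
Criminal history: 18 prior points → Category V (17+).
Level 13 falls in the 13-16 band.
Grid: Level 13-16 × Category V = 1350-1620 days.

1350-1620 days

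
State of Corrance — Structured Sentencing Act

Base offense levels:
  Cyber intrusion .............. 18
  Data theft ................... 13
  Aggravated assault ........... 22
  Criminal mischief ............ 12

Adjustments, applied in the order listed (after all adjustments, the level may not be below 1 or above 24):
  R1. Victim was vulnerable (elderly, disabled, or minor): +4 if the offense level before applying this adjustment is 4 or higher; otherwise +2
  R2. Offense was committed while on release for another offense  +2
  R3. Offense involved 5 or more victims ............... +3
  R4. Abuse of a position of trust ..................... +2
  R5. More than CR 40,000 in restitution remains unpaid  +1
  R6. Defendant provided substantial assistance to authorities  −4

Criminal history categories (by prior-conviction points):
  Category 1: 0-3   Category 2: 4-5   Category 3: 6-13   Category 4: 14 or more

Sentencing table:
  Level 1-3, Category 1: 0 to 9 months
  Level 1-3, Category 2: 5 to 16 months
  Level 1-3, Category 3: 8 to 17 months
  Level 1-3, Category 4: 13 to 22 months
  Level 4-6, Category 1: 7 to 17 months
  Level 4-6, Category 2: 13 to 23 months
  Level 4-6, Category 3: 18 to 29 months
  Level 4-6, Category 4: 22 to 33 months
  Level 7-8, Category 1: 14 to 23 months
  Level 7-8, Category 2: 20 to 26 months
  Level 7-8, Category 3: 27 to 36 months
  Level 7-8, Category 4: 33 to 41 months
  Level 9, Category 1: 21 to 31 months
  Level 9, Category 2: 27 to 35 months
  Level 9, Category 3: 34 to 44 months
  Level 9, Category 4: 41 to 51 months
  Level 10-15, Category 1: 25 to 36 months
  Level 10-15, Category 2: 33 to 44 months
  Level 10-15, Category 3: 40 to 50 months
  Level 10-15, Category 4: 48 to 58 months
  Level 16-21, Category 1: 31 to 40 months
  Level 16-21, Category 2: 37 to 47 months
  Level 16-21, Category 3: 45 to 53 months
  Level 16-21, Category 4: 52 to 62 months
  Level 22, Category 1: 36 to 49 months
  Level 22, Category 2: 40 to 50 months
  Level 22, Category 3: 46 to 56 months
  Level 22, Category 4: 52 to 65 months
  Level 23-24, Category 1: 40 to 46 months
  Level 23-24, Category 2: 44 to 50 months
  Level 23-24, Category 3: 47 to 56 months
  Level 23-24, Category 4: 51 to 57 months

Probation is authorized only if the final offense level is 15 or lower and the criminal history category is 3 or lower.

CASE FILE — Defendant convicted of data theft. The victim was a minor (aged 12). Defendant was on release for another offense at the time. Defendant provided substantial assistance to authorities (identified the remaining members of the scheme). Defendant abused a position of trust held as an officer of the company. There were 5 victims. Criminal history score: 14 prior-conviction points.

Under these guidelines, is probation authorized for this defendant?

Base offense level for data theft: 13.
R1 applies (level before this adjustment is 13 ≥ 4, so +4): 13 + 4 = 17.
R2 applies: 17 + 2 = 19.
R3 applies: 19 + 3 = 22.
R4 applies: 22 + 2 = 24.
R6 applies: 24 − 4 = 20.
Final offense level: 20.
Criminal history: 14 prior points → Category 4 (14+).
Level 20 falls in the 16-21 band.
Grid: Level 16-21 × Category 4 = 52-62 months.
Probation check: level 20 > 15 and category 4 > 3 → not eligible.

No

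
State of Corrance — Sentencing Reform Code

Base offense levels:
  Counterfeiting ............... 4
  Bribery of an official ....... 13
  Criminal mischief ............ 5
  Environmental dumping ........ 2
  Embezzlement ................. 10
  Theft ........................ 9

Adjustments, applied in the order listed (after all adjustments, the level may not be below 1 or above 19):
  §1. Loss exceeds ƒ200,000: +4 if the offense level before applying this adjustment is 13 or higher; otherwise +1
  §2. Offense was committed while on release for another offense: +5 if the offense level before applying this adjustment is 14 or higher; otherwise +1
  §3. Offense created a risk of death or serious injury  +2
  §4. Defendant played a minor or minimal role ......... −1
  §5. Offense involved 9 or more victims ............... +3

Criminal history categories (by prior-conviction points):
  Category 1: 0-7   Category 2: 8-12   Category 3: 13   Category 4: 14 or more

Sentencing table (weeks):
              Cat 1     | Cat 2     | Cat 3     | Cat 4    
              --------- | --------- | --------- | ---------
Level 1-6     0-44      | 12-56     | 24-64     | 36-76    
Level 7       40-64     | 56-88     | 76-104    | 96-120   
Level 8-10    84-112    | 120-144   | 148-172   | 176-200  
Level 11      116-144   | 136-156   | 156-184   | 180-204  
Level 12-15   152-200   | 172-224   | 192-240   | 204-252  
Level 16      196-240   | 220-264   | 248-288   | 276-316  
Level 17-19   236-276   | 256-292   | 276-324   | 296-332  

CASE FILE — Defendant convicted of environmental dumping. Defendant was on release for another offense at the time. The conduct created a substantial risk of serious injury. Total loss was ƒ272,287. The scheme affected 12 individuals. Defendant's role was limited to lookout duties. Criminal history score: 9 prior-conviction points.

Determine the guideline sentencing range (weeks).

Base offense level for environmental dumping: 2.
§1 applies (level before this adjustment is 2 < 13, so +1): 2 + 1 = 3.
§2 applies (level before this adjustment is 3 < 14, so +1): 3 + 1 = 4.
§3 applies: 4 + 2 = 6.
§4 applies: 6 − 1 = 5.
§5 applies: 5 + 3 = 8.
Final offense level: 8.
Criminal history: 9 prior points → Category 2 (8-12).
Level 8 falls in the 8-10 band.
Grid: Level 8-10 × Category 2 = 120-144 weeks.

120-144 weeks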